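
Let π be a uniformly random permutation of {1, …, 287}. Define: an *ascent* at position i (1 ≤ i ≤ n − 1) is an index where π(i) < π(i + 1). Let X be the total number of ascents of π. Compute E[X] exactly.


Write X = Σ X_I over i = 1, …, 286, with X_I the indicator of one ascent.
There are 286 indicators.
For each fixed i, the pair (π(i), π(i+1)) is a uniformly random ordered pair of distinct values from {1, …, 287}; by symmetry P[π(i) < π(i+1)] = 1/2.
By linearity: E[X] = 286 · (1/2) = (287 − 1) · (1/2) = 143 ≈ 143.0000.

E[X] = 143 = 143.0000.


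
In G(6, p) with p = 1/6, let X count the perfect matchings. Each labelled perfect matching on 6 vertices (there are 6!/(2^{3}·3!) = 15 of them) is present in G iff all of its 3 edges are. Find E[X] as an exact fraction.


K_6 has 6!/(2^{3}·3!) = 15 labelled perfect matchings.
For each such perfect matching H, let X_H = 1 if all 3 edges of H are present in G. Then P[X_H = 1] = p^{3} = (1/6)^{3} = 1/216.
Summing the indicators: E[X] = Σ_H E[X_H] = 15 · p^{3} = 15 · 1/216 = 5/72.
Numerically: E[X] ≈ 0.0694.

E[X] = 15 · (1/6)^{3} = 5/72 ≈ 0.0694.


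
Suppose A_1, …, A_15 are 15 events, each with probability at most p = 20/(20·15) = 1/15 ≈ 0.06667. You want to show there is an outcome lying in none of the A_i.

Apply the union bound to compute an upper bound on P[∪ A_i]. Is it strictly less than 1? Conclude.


Union bound: P[∪_{i=1}^{15} A_i] ≤ Σ_i P[A_i] ≤ 15·p = 15·(1/15) = 1.
Numerically: 1 ≈ 1.00000.
Is 1 < 1? NO.
Since the bound 1 is ≥ 1, the union bound is uninformative here; it does NOT by itself certify existence.

15·p = 1 ≈ 1.00000; existence NOT certified by the union bound.


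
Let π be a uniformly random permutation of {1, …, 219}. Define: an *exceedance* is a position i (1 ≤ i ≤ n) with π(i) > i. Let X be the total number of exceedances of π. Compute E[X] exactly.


Write X = Σ_{i=1}^{219} X_i, where X_i = 1_{π(i) > i}.
For each fixed i, π(i) is uniform over {1, …, 219} (marginal of a uniform permutation), so P[π(i) > i] = (n − i)/n. Summing: Σ_{i=1}^{219} (n − i)/n = (0 + 1 + … + 218)/219 = 219(219 − 1)/(2·219) = (219 − 1)/2.
Hence E[X] = Σ_{i=1}^{219} (219 − i)/219 = 109 ≈ 109.0000.

E[X] = 109 = 109.0000.


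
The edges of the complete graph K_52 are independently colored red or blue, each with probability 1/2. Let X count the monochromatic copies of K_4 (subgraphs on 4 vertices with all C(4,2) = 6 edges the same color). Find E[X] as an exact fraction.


Let X = Σ_S X_S over the C(52, 4) = 270725 subsets S of size 4, where X_S = 1 if the K_4 on S is monochromatic.
For a fixed S, the K_4 on S has C(4, 2) = 6 edges. P[all 6 edges red] = (1/2)^6, and likewise for blue, so P[monochromatic] = 2·(1/2)^6 = 2^{1 − 6} = 1/32.
By linearity: E[X] = C(52, 4) · 2^{1 − 6} = 270725 · 1/32 = 270725/32.
Numerically: E[X] ≈ 8460.1562.

E[X] = C(52,4)·2^(1−C(4,2)) = 270725/32 ≈ 8460.1562.


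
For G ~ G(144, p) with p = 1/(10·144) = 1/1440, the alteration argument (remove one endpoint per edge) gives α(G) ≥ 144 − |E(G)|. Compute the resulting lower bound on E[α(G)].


E[|E(G)|] = C(144, 2)·p = 10296 · (1/1440) = 143/20.
E[α(G)] ≥ n − E[|E(G)|] = 144 − 143/20 = 2737/20.
Numerically: ≈ 136.8500.
(This is only a lower bound; the true E[α(G)] may be larger.)

E[α(G)] ≥ 2737/20 ≈ 136.8500.


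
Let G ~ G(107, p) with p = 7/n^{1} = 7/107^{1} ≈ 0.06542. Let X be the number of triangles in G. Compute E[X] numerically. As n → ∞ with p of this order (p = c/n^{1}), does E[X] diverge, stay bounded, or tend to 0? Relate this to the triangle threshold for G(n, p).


Number of potential triangles: C(107, 3) = 198485.
Each occurs with probability p³ ≈ (0.06542)³ ≈ 2.799902e-04.
By linearity: E[X] = C(107, 3)·p³ ≈ 198485 · 2.799902e-04 ≈ 55.5738.
Here α = 1, so p = 7/n is exactly at the triangle threshold p ~ 1/n. Asymptotically E[X] → c³/6 = 7³/6 = 343/6 ≈ 57.1667, a bounded constant. In this regime the triangle count is asymptotically Poisson(c³/6).

E[X] ≈ 55.5738; in regime p = Θ(1/n^{1}) E[X] stays bounded (at the triangle threshold p ~ 1/n).


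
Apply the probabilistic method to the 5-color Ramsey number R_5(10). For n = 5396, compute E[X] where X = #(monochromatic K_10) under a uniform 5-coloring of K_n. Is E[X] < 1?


E[X] = C(5396, 10) · 5^{1 − 45} = 5719162629614115244962800316916 · 5^{−44} = 5719162629614115244962800316916/5684341886080801486968994140625.
As a reduced fraction: E[X] = 5719162629614115244962800316916/5684341886080801486968994140625 ≈ 1.006126.
Is E[X] < 1? NO.
Since E[X] ≥ 1, the first-moment bound is inconclusive at n = 5396; it does NOT by itself certify R_5(10) > 5396.

E[X] = 5719162629614115244962800316916/5684341886080801486968994140625 ≈ 1.006126; E[X] ≥ 1; first-moment method inconclusive here.


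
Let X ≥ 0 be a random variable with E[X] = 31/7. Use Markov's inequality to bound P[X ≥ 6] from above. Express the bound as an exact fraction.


μ = E[X] = 31/7, a = 6.
Markov: P[X ≥ 6] ≤ μ/a = (31/7)/6 = 31/42.
Numerically: ≈ 0.7381.
(Since a = 6 > μ = 4.4286, the bound 31/42 is < 1 and informative.)

P[X ≥ 6] ≤ 31/42 ≈ 0.7381.


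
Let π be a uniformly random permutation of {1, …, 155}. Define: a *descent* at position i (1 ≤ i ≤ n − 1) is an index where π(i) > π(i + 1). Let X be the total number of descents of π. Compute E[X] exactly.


Write X = Σ X_I over i = 1, …, 154, with X_I the indicator of one descent.
There are 154 indicators.
For each fixed i, the pair (π(i), π(i+1)) is a uniformly random ordered pair of distinct values from {1, …, 155}; by symmetry P[π(i) > π(i+1)] = 1/2.
By linearity: E[X] = 154 · (1/2) = (155 − 1) · (1/2) = 77 ≈ 77.000000.

E[X] = 77 = 77.000000.


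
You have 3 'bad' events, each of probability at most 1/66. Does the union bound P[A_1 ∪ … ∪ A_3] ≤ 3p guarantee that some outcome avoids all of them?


Union bound: P[∪_{i=1}^{3} A_i] ≤ Σ_i P[A_i] ≤ 3·p = 3·(1/66) = 1/22.
Numerically: 1/22 ≈ 0.045.
Is 1/22 < 1? YES.
Since P[∪ A_i] ≤ 1/22 < 1, the complement has P[∩ A_i^c] ≥ 1 − 1/22 = 21/22 > 0, so some outcome avoids every A_i.

3·p = 1/22 ≈ 0.045; existence CERTIFIED by the union bound.


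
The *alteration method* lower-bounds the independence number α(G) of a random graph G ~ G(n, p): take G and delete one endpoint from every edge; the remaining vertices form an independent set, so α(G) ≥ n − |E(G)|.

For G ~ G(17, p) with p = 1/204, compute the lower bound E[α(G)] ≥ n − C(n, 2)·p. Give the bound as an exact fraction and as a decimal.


E[|E(G)|] = C(17, 2)·p = 136 · (1/204) = 2/3.
E[α(G)] ≥ n − E[|E(G)|] = 17 − 2/3 = 49/3.
Numerically: ≈ 16.333333.
(This is only a lower bound; the true E[α(G)] may be larger.)

E[α(G)] ≥ 49/3 ≈ 16.333333.


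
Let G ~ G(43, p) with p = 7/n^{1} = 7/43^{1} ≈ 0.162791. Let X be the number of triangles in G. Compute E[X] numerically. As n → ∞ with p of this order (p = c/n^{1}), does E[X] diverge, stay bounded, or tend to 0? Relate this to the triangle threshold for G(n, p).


Number of potential triangles: C(43, 3) = 12341.
Each occurs with probability p³ ≈ (0.162791)³ ≈ 4.31408555e-03.
By linearity: E[X] = C(43, 3)·p³ ≈ 12341 · 4.31408555e-03 ≈ 53.240130.
Here α = 1, so p = 7/n is exactly at the triangle threshold p ~ 1/n. Asymptotically E[X] → c³/6 = 7³/6 = 343/6 ≈ 57.166667, a bounded constant. In this regime the triangle count is asymptotically Poisson(c³/6).

E[X] ≈ 53.240130; in regime p = Θ(1/n^{1}) E[X] stays bounded (at the triangle threshold p ~ 1/n).


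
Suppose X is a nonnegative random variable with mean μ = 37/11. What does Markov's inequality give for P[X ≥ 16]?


μ = E[X] = 37/11, a = 16.
Markov: P[X ≥ 16] ≤ μ/a = (37/11)/16 = 37/176.
Numerically: ≈ 0.2102.
(Since a = 16 > μ = 3.3636, the bound 37/176 is < 1 and informative.)

P[X ≥ 16] ≤ 37/176 ≈ 0.2102.


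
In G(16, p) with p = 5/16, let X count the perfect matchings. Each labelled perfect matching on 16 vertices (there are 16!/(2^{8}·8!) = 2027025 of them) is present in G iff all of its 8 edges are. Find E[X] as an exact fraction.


K_16 has 16!/(2^{8}·8!) = 2027025 labelled perfect matchings.
For each such perfect matching H, let X_H = 1 if all 8 edges of H are present in G. Then P[X_H = 1] = p^{8} = (5/16)^{8} = 390625/4294967296.
By linearity of expectation: E[X] = Σ_H E[X_H] = 2027025 · p^{8} = 2027025 · 390625/4294967296 = 791806640625/4294967296.
Numerically: E[X] ≈ 184.357.

E[X] = 2027025 · (5/16)^{8} = 791806640625/4294967296 ≈ 184.357.


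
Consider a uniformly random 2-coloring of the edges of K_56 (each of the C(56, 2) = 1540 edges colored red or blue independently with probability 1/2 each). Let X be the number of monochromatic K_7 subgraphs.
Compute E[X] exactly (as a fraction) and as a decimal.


Let X = Σ_S X_S over the C(56, 7) = 231917400 subsets S of size 7, where X_S = 1 if the K_7 on S is monochromatic.
For a fixed S, the K_7 on S has C(7, 2) = 21 edges. P[all 21 edges red] = (1/2)^21, and likewise for blue, so P[monochromatic] = 2·(1/2)^21 = 2^{1 − 21} = 1/1048576.
By linearity of expectation: E[X] = C(56, 7) · 2^{1 − 21} = 231917400 · 1/1048576 = 28989675/131072.
Numerically: E[X] ≈ 221.17367.

E[X] = C(56,7)·2^(1−C(7,2)) = 28989675/131072 ≈ 221.17367.


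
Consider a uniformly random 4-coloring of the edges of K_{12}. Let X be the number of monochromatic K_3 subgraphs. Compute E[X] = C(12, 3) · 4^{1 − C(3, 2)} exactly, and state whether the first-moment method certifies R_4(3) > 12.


E[X] = C(12, 3) · 4^{1 − 3} = 220 · 4^{−2} = 220/16.
As a reduced fraction: E[X] = 55/4 ≈ 13.75000.
Is E[X] < 1? NO.
Since E[X] ≥ 1, the first-moment bound is inconclusive at n = 12; it does NOT by itself certify R_4(3) > 12.

E[X] = 55/4 ≈ 13.75000; E[X] ≥ 1; first-moment method inconclusive here.


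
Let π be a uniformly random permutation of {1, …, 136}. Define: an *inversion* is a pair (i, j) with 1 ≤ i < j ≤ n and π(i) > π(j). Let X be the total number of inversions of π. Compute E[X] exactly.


Write X = Σ X_I over the C(136, 2) = 9180 pairs i < j, with X_I the indicator of one inversion.
There are 9180 indicators.
For each fixed pair i < j, the values π(i) and π(j) are two distinct elements of {1, …, 136} in uniformly random order; by symmetry P[π(i) > π(j)] = 1/2.
By linearity: E[X] = 9180 · (1/2) = C(136, 2) · (1/2) = 9180/2 = 4590 ≈ 4590.000.

E[X] = 4590 = 4590.000.


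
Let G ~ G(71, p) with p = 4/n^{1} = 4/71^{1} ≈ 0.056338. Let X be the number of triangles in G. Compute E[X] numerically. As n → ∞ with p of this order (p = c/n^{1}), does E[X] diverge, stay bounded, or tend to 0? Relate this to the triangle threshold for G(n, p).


Number of potential triangles: C(71, 3) = 57155.
Each occurs with probability p³ ≈ (0.056338)³ ≈ 1.78815404e-04.
By linearity: E[X] = C(71, 3)·p³ ≈ 57155 · 1.78815404e-04 ≈ 10.220194.
Here α = 1, so p = 4/n is exactly at the triangle threshold p ~ 1/n. Asymptotically E[X] → c³/6 = 4³/6 = 32/3 ≈ 10.666667, a bounded constant. In this regime the triangle count is asymptotically Poisson(c³/6).

E[X] ≈ 10.220194; in regime p = Θ(1/n^{1}) E[X] stays bounded (at the triangle threshold p ~ 1/n).


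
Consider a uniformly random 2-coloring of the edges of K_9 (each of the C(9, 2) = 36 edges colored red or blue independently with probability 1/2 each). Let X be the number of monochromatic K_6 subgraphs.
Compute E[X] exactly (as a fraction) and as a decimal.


Let X = Σ_S X_S over the C(9, 6) = 84 subsets S of size 6, where X_S = 1 if the K_6 on S is monochromatic.
For a fixed S, the K_6 on S has C(6, 2) = 15 edges. P[all 15 edges red] = (1/2)^15, and likewise for blue, so P[monochromatic] = 2·(1/2)^15 = 2^{1 − 15} = 1/16384.
By linearity of expectation: E[X] = C(9, 6) · 2^{1 − 15} = 84 · 1/16384 = 21/4096.
Numerically: E[X] ≈ 0.005127.

E[X] = C(9,6)·2^(1−C(6,2)) = 21/4096 ≈ 0.005127.


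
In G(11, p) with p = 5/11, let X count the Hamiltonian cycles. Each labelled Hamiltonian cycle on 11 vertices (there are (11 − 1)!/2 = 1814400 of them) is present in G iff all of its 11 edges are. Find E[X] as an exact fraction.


K_11 has (11 − 1)!/2 = 1814400 labelled Hamiltonian cycles.
For each such Hamiltonian cycle H, let X_H = 1 if all 11 edges of H are present in G. Then P[X_H = 1] = p^{11} = (5/11)^{11} = 48828125/285311670611.
Summing the indicators: E[X] = Σ_H E[X_H] = 1814400 · p^{11} = 1814400 · 48828125/285311670611 = 88593750000000/285311670611.
Numerically: E[X] ≈ 311.

E[X] = 1814400 · (5/11)^{11} = 88593750000000/285311670611 ≈ 311.


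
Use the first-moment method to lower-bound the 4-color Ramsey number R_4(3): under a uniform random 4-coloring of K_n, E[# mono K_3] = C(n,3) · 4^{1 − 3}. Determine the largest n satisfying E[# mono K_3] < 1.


We need C(n, 3) · 4^{1 − 3} < 1, i.e. C(n, 3) < 4^{3 − 1} = 16.
Check values of n near the boundary:
  n = 4: C(4, 3) = 4; 4 < 16? YES
  n = 5: C(5, 3) = 10; 10 < 16? YES
  n = 6: C(6, 3) = 20; 20 < 16? NO
  n = 7: C(7, 3) = 35; 35 < 16? NO
  n = 8: C(8, 3) = 56; 56 < 16? NO
The largest n with C(n, 3) < 16 is n = 5 (where E[X] = 5/8 ≈ 0.62500). Hence R_4(3) > 5, i.e. R_4(3) ≥ 6.

Largest n = 5; hence R_4(3) > 5.


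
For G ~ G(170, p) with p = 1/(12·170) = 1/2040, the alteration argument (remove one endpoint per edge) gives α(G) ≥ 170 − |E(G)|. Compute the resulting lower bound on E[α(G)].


E[|E(G)|] = C(170, 2)·p = 14365 · (1/2040) = 169/24.
E[α(G)] ≥ n − E[|E(G)|] = 170 − 169/24 = 3911/24.
Numerically: ≈ 162.958333.
(This is only a lower bound; the true E[α(G)] may be larger.)

E[α(G)] ≥ 3911/24 ≈ 162.958333.


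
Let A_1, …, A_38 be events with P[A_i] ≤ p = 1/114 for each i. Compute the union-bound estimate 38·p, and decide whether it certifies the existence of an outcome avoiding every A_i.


Union bound: P[∪_{i=1}^{38} A_i] ≤ Σ_i P[A_i] ≤ 38·p = 38·(1/114) = 1/3.
Numerically: 1/3 ≈ 0.3333.
Is 1/3 < 1? YES.
Since P[∪ A_i] ≤ 1/3 < 1, the complement has P[∩ A_i^c] ≥ 1 − 1/3 = 2/3 > 0, so some outcome avoids every A_i.

38·p = 1/3 ≈ 0.3333; existence CERTIFIED by the union bound.


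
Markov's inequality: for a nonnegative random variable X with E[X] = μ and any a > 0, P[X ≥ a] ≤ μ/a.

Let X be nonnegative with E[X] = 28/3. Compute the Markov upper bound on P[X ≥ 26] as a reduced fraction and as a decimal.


μ = E[X] = 28/3, a = 26.
Markov: P[X ≥ 26] ≤ μ/a = (28/3)/26 = 14/39.
Numerically: ≈ 0.35897.
(Since a = 26 > μ = 9.33333, the bound 14/39 is < 1 and informative.)

P[X ≥ 26] ≤ 14/39 ≈ 0.35897.


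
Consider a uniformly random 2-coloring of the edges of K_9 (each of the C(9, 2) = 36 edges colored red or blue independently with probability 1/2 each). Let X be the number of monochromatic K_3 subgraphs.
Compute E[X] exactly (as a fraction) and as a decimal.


Let X = Σ_S X_S over the C(9, 3) = 84 subsets S of size 3, where X_S = 1 if the K_3 on S is monochromatic.
For a fixed S, the K_3 on S has C(3, 2) = 3 edges. P[all 3 edges red] = (1/2)^3, and likewise for blue, so P[monochromatic] = 2·(1/2)^3 = 2^{1 − 3} = 1/4.
Summing: E[X] = C(9, 3) · 2^{1 − 3} = 84 · 1/4 = 21.
Numerically: E[X] ≈ 21.00000.

E[X] = C(9,3)·2^(1−C(3,2)) = 21 ≈ 21.00000.


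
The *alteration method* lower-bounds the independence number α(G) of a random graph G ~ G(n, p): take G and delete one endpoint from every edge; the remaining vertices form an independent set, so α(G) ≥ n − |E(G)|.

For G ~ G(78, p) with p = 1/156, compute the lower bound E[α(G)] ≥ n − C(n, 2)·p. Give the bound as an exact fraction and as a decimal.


E[|E(G)|] = C(78, 2)·p = 3003 · (1/156) = 77/4.
E[α(G)] ≥ n − E[|E(G)|] = 78 − 77/4 = 235/4.
Numerically: ≈ 58.750000.
(This is only a lower bound; the true E[α(G)] may be larger.)

E[α(G)] ≥ 235/4 ≈ 58.750000.


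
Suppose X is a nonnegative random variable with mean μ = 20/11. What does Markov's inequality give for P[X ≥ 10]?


μ = E[X] = 20/11, a = 10.
Markov: P[X ≥ 10] ≤ μ/a = (20/11)/10 = 2/11.
Numerically: ≈ 0.18182.
(Since a = 10 > μ = 1.81818, the bound 2/11 is < 1 and informative.)

P[X ≥ 10] ≤ 2/11 ≈ 0.18182.


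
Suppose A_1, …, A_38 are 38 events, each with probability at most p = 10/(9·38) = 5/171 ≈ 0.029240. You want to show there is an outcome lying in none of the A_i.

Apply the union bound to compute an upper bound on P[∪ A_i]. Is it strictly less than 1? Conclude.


Union bound: P[∪_{i=1}^{38} A_i] ≤ Σ_i P[A_i] ≤ 38·p = 38·(5/171) = 10/9.
Numerically: 10/9 ≈ 1.111111.
Is 10/9 < 1? NO.
Since the bound 10/9 is ≥ 1, the union bound is uninformative here; it does NOT by itself certify existence.

38·p = 10/9 ≈ 1.111111; existence NOT certified by the union bound.


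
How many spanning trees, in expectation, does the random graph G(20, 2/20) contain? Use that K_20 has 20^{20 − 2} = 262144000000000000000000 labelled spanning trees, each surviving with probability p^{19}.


K_20 has 20^{20 − 2} = 262144000000000000000000 labelled spanning trees.
For each such spanning tree H, let X_H = 1 if all 19 edges of H are present in G. Then P[X_H = 1] = p^{19} = (1/10)^{19} = 1/10000000000000000000.
By linearity: E[X] = Σ_H E[X_H] = 262144000000000000000000 · p^{19} = 262144000000000000000000 · 1/10000000000000000000 = 131072/5.
Numerically: E[X] ≈ 2.621e+04.

E[X] = 262144000000000000000000 · (1/10)^{19} = 131072/5 ≈ 2.621e+04.


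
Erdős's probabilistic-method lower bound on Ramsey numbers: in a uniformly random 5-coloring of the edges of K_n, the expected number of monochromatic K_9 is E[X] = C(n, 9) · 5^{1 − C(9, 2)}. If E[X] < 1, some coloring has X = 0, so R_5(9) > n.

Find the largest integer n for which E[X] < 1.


We need C(n, 9) · 5^{1 − 36} < 1, i.e. C(n, 9) < 5^{36 − 1} = 2910383045673370361328125.
Check values of n near the boundary:
  n = 2169: C(2169, 9) = 2879753360044504243499683; 2879753360044504243499683 < 2910383045673370361328125? YES
  n = 2170: C(2170, 9) = 2891746779868845075610510; 2891746779868845075610510 < 2910383045673370361328125? YES
  n = 2171: C(2171, 9) = 2903784578674959601827205; 2903784578674959601827205 < 2910383045673370361328125? YES
  n = 2172: C(2172, 9) = 2915866900084148060642020; 2915866900084148060642020 < 2910383045673370361328125? NO
  n = 2173: C(2173, 9) = 2927993888115921319674265; 2927993888115921319674265 < 2910383045673370361328125? NO
The largest n with C(n, 9) < 2910383045673370361328125 is n = 2171 (where E[X] = 580756915734991920365441/582076609134674072265625 ≈ 0.9977). Hence R_5(9) > 2171, i.e. R_5(9) ≥ 2172.

Largest n = 2171; hence R_5(9) > 2171.


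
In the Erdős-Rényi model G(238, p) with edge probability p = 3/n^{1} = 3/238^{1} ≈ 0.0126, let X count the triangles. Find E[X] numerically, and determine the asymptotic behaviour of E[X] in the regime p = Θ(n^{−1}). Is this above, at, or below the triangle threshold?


Number of potential triangles: C(238, 3) = 2218636.
Each occurs with probability p³ ≈ (0.0126)³ ≈ 2.00278e-06.
By linearity: E[X] = C(238, 3)·p³ ≈ 2218636 · 2.00278e-06 ≈ 4.443.
Here α = 1, so p = 3/n is exactly at the triangle threshold p ~ 1/n. Asymptotically E[X] → c³/6 = 3³/6 = 9/2 ≈ 4.500, a bounded constant. In this regime the triangle count is asymptotically Poisson(c³/6).

E[X] ≈ 4.443; in regime p = Θ(1/n^{1}) E[X] stays bounded (at the triangle threshold p ~ 1/n).


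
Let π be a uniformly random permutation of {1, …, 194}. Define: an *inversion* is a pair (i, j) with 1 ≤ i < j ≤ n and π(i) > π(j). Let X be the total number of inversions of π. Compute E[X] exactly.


Write X = Σ X_I over the C(194, 2) = 18721 pairs i < j, with X_I the indicator of one inversion.
There are 18721 indicators.
For each fixed pair i < j, the values π(i) and π(j) are two distinct elements of {1, …, 194} in uniformly random order; by symmetry P[π(i) > π(j)] = 1/2.
By linearity: E[X] = 18721 · (1/2) = C(194, 2) · (1/2) = 18721/2 = 18721/2 ≈ 9360.500000.

E[X] = 18721/2 = 9360.500000.


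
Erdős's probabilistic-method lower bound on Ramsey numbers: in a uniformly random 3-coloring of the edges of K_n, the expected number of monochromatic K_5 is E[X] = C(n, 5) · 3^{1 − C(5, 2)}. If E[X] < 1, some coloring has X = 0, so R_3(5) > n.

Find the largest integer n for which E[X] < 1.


We need C(n, 5) · 3^{1 − 10} < 1, i.e. C(n, 5) < 3^{10 − 1} = 19683.
Check values of n near the boundary:
  n = 18: C(18, 5) = 8568; 8568 < 19683? YES
  n = 19: C(19, 5) = 11628; 11628 < 19683? YES
  n = 20: C(20, 5) = 15504; 15504 < 19683? YES
  n = 21: C(21, 5) = 20349; 20349 < 19683? NO
The largest n with C(n, 5) < 19683 is n = 20 (where E[X] = 5168/6561 ≈ 0.787685). Hence R_3(5) > 20, i.e. R_3(5) ≥ 21.

Largest n = 20; hence R_3(5) > 20.


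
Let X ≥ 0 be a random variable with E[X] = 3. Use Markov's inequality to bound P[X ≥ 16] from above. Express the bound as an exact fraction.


μ = E[X] = 3, a = 16.
Markov: P[X ≥ 16] ≤ μ/a = (3)/16 = 3/16.
Numerically: ≈ 0.1875.
(Since a = 16 > μ = 3.0000, the bound 3/16 is < 1 and informative.)

P[X ≥ 16] ≤ 3/16 ≈ 0.1875.


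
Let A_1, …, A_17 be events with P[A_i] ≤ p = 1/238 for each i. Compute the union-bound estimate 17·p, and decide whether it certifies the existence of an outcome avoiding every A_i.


Union bound: P[∪_{i=1}^{17} A_i] ≤ Σ_i P[A_i] ≤ 17·p = 17·(1/238) = 1/14.
Numerically: 1/14 ≈ 0.071429.
Is 1/14 < 1? YES.
Since P[∪ A_i] ≤ 1/14 < 1, the complement has P[∩ A_i^c] ≥ 1 − 1/14 = 13/14 > 0, so some outcome avoids every A_i.

17·p = 1/14 ≈ 0.071429; existence CERTIFIED by the union bound.


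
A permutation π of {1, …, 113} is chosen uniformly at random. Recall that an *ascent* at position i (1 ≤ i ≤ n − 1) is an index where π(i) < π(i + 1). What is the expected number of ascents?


Write X = Σ X_I over i = 1, …, 112, with X_I the indicator of one ascent.
There are 112 indicators.
For each fixed i, the pair (π(i), π(i+1)) is a uniformly random ordered pair of distinct values from {1, …, 113}; by symmetry P[π(i) < π(i+1)] = 1/2.
By linearity: E[X] = 112 · (1/2) = (113 − 1) · (1/2) = 56 ≈ 56.000000.

E[X] = 56 = 56.000000.


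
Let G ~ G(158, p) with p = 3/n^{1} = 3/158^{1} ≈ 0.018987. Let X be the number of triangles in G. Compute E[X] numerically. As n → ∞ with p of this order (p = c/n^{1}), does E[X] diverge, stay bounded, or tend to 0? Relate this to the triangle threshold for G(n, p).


Number of potential triangles: C(158, 3) = 644956.
Each occurs with probability p³ ≈ (0.018987)³ ≈ 6.8453003e-06.
By linearity: E[X] = C(158, 3)·p³ ≈ 644956 · 6.8453003e-06 ≈ 4.41492.
Here α = 1, so p = 3/n is exactly at the triangle threshold p ~ 1/n. Asymptotically E[X] → c³/6 = 3³/6 = 9/2 ≈ 4.50000, a bounded constant. In this regime the triangle count is asymptotically Poisson(c³/6).

E[X] ≈ 4.41492; in regime p = Θ(1/n^{1}) E[X] stays bounded (at the triangle threshold p ~ 1/n).


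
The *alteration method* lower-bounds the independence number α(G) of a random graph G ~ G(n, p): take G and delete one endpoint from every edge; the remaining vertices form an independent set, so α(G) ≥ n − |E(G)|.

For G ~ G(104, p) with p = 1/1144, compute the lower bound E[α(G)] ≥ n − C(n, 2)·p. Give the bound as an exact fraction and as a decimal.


E[|E(G)|] = C(104, 2)·p = 5356 · (1/1144) = 103/22.
E[α(G)] ≥ n − E[|E(G)|] = 104 − 103/22 = 2185/22.
Numerically: ≈ 99.318182.
(This is only a lower bound; the true E[α(G)] may be larger.)

E[α(G)] ≥ 2185/22 ≈ 99.318182.


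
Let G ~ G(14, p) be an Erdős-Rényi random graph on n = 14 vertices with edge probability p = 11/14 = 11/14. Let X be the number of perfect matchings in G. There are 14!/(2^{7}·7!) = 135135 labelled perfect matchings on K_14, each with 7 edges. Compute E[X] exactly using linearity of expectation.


K_14 has 14!/(2^{7}·7!) = 135135 labelled perfect matchings.
For each such perfect matching H, let X_H = 1 if all 7 edges of H are present in G. Then P[X_H = 1] = p^{7} = (11/14)^{7} = 19487171/105413504.
By linearity: E[X] = Σ_H E[X_H] = 135135 · p^{7} = 135135 · 19487171/105413504 = 376199836155/15059072.
Numerically: E[X] ≈ 2.5e+04.

E[X] = 135135 · (11/14)^{7} = 376199836155/15059072 ≈ 2.5e+04.


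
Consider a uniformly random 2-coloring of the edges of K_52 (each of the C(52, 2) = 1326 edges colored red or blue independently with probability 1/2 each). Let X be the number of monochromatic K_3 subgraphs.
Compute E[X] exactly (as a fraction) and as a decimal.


Let X = Σ_S X_S over the C(52, 3) = 22100 subsets S of size 3, where X_S = 1 if the K_3 on S is monochromatic.
For a fixed S, the K_3 on S has C(3, 2) = 3 edges. P[all 3 edges red] = (1/2)^3, and likewise for blue, so P[monochromatic] = 2·(1/2)^3 = 2^{1 − 3} = 1/4.
By linearity of expectation: E[X] = C(52, 3) · 2^{1 − 3} = 22100 · 1/4 = 5525.
Numerically: E[X] ≈ 5525.000.

E[X] = C(52,3)·2^(1−C(3,2)) = 5525 ≈ 5525.000.


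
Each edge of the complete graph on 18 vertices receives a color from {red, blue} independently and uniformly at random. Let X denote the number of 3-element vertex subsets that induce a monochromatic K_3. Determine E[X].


Let X = Σ_S X_S over the C(18, 3) = 816 subsets S of size 3, where X_S = 1 if the K_3 on S is monochromatic.
For a fixed S, the K_3 on S has C(3, 2) = 3 edges. P[all 3 edges red] = (1/2)^3, and likewise for blue, so P[monochromatic] = 2·(1/2)^3 = 2^{1 − 3} = 1/4.
By linearity of expectation: E[X] = C(18, 3) · 2^{1 − 3} = 816 · 1/4 = 204.
Numerically: E[X] ≈ 204.000.

E[X] = C(18,3)·2^(1−C(3,2)) = 204 ≈ 204.000.


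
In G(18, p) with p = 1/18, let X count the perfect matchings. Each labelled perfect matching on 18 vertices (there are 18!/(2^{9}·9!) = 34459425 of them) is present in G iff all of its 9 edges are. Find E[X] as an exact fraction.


K_18 has 18!/(2^{9}·9!) = 34459425 labelled perfect matchings.
For each such perfect matching H, let X_H = 1 if all 9 edges of H are present in G. Then P[X_H = 1] = p^{9} = (1/18)^{9} = 1/198359290368.
By linearity: E[X] = Σ_H E[X_H] = 34459425 · p^{9} = 34459425 · 1/198359290368 = 425425/2448880128.
Numerically: E[X] ≈ 0.000174.

E[X] = 34459425 · (1/18)^{9} = 425425/2448880128 ≈ 0.000174.


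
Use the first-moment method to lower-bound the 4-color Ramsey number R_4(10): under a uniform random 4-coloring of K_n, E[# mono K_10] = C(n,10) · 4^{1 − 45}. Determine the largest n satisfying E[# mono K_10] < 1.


We need C(n, 10) · 4^{1 − 45} < 1, i.e. C(n, 10) < 4^{45 − 1} = 309485009821345068724781056.
Check values of n near the boundary:
  n = 2021: C(2021, 10) = 306347841644770462864800616; 306347841644770462864800616 < 309485009821345068724781056? YES
  n = 2022: C(2022, 10) = 307870445231474093395937796; 307870445231474093395937796 < 309485009821345068724781056? YES
  n = 2023: C(2023, 10) = 309399856285778485315440716; 309399856285778485315440716 < 309485009821345068724781056? YES
  n = 2024: C(2024, 10) = 310936101848269937576192656; 310936101848269937576192656 < 309485009821345068724781056? NO
The largest n with C(n, 10) < 309485009821345068724781056 is n = 2023 (where E[X] = 77349964071444621328860179/77371252455336267181195264 ≈ 0.9997249). Hence R_4(10) > 2023, i.e. R_4(10) ≥ 2024.

Largest n = 2023; hence R_4(10) > 2023.


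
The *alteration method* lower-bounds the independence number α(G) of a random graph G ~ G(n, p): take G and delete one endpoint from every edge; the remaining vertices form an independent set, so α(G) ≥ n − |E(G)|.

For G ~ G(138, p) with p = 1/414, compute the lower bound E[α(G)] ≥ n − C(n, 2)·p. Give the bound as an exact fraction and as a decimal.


E[|E(G)|] = C(138, 2)·p = 9453 · (1/414) = 137/6.
E[α(G)] ≥ n − E[|E(G)|] = 138 − 137/6 = 691/6.
Numerically: ≈ 115.166667.
(This is only a lower bound; the true E[α(G)] may be larger.)

E[α(G)] ≥ 691/6 ≈ 115.166667.


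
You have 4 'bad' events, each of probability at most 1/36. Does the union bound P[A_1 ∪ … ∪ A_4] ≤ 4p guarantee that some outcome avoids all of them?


Union bound: P[∪_{i=1}^{4} A_i] ≤ Σ_i P[A_i] ≤ 4·p = 4·(1/36) = 1/9.
Numerically: 1/9 ≈ 0.11111.
Is 1/9 < 1? YES.
Since P[∪ A_i] ≤ 1/9 < 1, the complement has P[∩ A_i^c] ≥ 1 − 1/9 = 8/9 > 0, so some outcome avoids every A_i.

4·p = 1/9 ≈ 0.11111; existence CERTIFIED by the union bound.


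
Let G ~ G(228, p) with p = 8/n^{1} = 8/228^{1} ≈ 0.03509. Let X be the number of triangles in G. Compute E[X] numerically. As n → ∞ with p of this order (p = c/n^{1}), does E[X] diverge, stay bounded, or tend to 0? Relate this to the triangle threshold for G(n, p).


Number of potential triangles: C(228, 3) = 1949476.
Each occurs with probability p³ ≈ (0.03509)³ ≈ 4.319818e-05.
By linearity: E[X] = C(228, 3)·p³ ≈ 1949476 · 4.319818e-05 ≈ 84.2138.
Here α = 1, so p = 8/n is exactly at the triangle threshold p ~ 1/n. Asymptotically E[X] → c³/6 = 8³/6 = 256/3 ≈ 85.3333, a bounded constant. In this regime the triangle count is asymptotically Poisson(c³/6).

E[X] ≈ 84.2138; in regime p = Θ(1/n^{1}) E[X] stays bounded (at the triangle threshold p ~ 1/n).


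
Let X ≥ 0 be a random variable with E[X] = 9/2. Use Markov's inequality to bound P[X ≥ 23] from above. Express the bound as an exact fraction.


μ = E[X] = 9/2, a = 23.
Markov: P[X ≥ 23] ≤ μ/a = (9/2)/23 = 9/46.
Numerically: ≈ 0.1957.
(Since a = 23 > μ = 4.5000, the bound 9/46 is < 1 and informative.)

P[X ≥ 23] ≤ 9/46 ≈ 0.1957.


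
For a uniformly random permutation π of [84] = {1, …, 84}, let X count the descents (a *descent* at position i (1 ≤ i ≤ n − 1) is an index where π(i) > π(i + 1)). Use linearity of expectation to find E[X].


Write X = Σ X_I over i = 1, …, 83, with X_I the indicator of one descent.
There are 83 indicators.
For each fixed i, the pair (π(i), π(i+1)) is a uniformly random ordered pair of distinct values from {1, …, 84}; by symmetry P[π(i) > π(i+1)] = 1/2.
By linearity: E[X] = 83 · (1/2) = (84 − 1) · (1/2) = 83/2 ≈ 41.5000.

E[X] = 83/2 = 41.5000.


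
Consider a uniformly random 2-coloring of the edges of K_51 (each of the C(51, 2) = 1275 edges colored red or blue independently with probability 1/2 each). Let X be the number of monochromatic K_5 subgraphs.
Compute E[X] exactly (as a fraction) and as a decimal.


Let X = Σ_S X_S over the C(51, 5) = 2349060 subsets S of size 5, where X_S = 1 if the K_5 on S is monochromatic.
For a fixed S, the K_5 on S has C(5, 2) = 10 edges. P[all 10 edges red] = (1/2)^10, and likewise for blue, so P[monochromatic] = 2·(1/2)^10 = 2^{1 − 10} = 1/512.
By linearity: E[X] = C(51, 5) · 2^{1 − 10} = 2349060 · 1/512 = 587265/128.
Numerically: E[X] ≈ 4588.00781.

E[X] = C(51,5)·2^(1−C(5,2)) = 587265/128 ≈ 4588.00781.


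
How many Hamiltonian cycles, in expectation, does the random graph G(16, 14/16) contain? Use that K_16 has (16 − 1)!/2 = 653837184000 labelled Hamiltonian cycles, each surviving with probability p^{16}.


K_16 has (16 − 1)!/2 = 653837184000 labelled Hamiltonian cycles.
For each such Hamiltonian cycle H, let X_H = 1 if all 16 edges of H are present in G. Then P[X_H = 1] = p^{16} = (7/8)^{16} = 33232930569601/281474976710656.
By linearity of expectation: E[X] = Σ_H E[X_H] = 653837184000 · p^{16} = 653837184000 · 33232930569601/281474976710656 = 21219654042671322112875/274877906944.
Numerically: E[X] ≈ 7.72e+10.

E[X] = 653837184000 · (7/8)^{16} = 21219654042671322112875/274877906944 ≈ 7.72e+10.


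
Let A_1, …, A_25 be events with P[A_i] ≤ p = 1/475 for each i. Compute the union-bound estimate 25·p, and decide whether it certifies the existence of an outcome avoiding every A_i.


Union bound: P[∪_{i=1}^{25} A_i] ≤ Σ_i P[A_i] ≤ 25·p = 25·(1/475) = 1/19.
Numerically: 1/19 ≈ 0.0526.
Is 1/19 < 1? YES.
Since P[∪ A_i] ≤ 1/19 < 1, the complement has P[∩ A_i^c] ≥ 1 − 1/19 = 18/19 > 0, so some outcome avoids every A_i.

25·p = 1/19 ≈ 0.0526; existence CERTIFIED by the union bound.


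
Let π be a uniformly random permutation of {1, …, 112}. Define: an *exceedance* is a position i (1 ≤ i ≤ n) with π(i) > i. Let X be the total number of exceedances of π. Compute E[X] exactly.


Write X = Σ_{i=1}^{112} X_i, where X_i = 1_{π(i) > i}.
For each fixed i, π(i) is uniform over {1, …, 112} (marginal of a uniform permutation), so P[π(i) > i] = (n − i)/n. Summing: Σ_{i=1}^{112} (n − i)/n = (0 + 1 + … + 111)/112 = 112(112 − 1)/(2·112) = (112 − 1)/2.
Hence E[X] = Σ_{i=1}^{112} (112 − i)/112 = 111/2 ≈ 55.500000.

E[X] = 111/2 = 55.500000.


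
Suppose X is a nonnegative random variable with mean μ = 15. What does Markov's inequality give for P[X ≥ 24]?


μ = E[X] = 15, a = 24.
Markov: P[X ≥ 24] ≤ μ/a = (15)/24 = 5/8.
Numerically: ≈ 0.62500.
(Since a = 24 > μ = 15.00000, the bound 5/8 is < 1 and informative.)

P[X ≥ 24] ≤ 5/8 ≈ 0.62500.


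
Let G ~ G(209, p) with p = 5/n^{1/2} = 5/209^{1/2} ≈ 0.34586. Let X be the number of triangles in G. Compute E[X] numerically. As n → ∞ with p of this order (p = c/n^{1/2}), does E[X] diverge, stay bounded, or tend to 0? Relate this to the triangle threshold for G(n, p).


Number of potential triangles: C(209, 3) = 1499784.
Each occurs with probability p³ ≈ (0.34586)³ ≈ 4.1370482e-02.
By linearity: E[X] = C(209, 3)·p³ ≈ 1499784 · 4.1370482e-02 ≈ 62046.78741.
Since α = 1/2 < 1, p = c/n^{1/2} ≫ 1/n is above the triangle threshold p ~ 1/n. Asymptotically E[X] ~ (c³/6)·n^{3(1−α)} = (5³/6)·n^{1.5} → ∞; triangles are abundant w.h.p.

E[X] ≈ 62046.78741; in regime p = Θ(1/n^{1/2}) E[X] diverges (above the triangle threshold p ~ 1/n).


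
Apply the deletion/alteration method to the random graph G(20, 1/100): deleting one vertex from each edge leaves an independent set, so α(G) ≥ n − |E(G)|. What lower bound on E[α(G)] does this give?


E[|E(G)|] = C(20, 2)·p = 190 · (1/100) = 19/10.
E[α(G)] ≥ n − E[|E(G)|] = 20 − 19/10 = 181/10.
Numerically: ≈ 18.1000.
(This is only a lower bound; the true E[α(G)] may be larger.)

E[α(G)] ≥ 181/10 ≈ 18.1000.


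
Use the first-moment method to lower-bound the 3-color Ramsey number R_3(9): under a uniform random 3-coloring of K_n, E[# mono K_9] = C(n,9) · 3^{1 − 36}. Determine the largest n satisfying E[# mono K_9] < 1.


We need C(n, 9) · 3^{1 − 36} < 1, i.e. C(n, 9) < 3^{36 − 1} = 50031545098999707.
Check values of n near the boundary:
  n = 296: C(296, 9) = 42513789098994080; 42513789098994080 < 50031545098999707? YES
  n = 297: C(297, 9) = 43842345008337645; 43842345008337645 < 50031545098999707? YES
  n = 298: C(298, 9) = 45207677551849890; 45207677551849890 < 50031545098999707? YES
  n = 299: C(299, 9) = 46610674441390059; 46610674441390059 < 50031545098999707? YES
  n = 300: C(300, 9) = 48052241692154700; 48052241692154700 < 50031545098999707? YES
  n = 301: C(301, 9) = 49533303936090975; 49533303936090975 < 50031545098999707? YES
  n = 302: C(302, 9) = 51054804739588650; 51054804739588650 < 50031545098999707? NO
The largest n with C(n, 9) < 50031545098999707 is n = 301 (where E[X] = 16511101312030325/16677181699666569 ≈ 0.9900415). Hence R_3(9) > 301, i.e. R_3(9) ≥ 302.

Largest n = 301; hence R_3(9) > 301.


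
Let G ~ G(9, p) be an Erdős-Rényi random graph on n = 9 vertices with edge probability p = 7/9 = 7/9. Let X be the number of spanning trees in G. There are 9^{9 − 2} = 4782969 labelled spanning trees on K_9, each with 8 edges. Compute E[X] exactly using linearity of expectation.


K_9 has 9^{9 − 2} = 4782969 labelled spanning trees.
For each such spanning tree H, let X_H = 1 if all 8 edges of H are present in G. Then P[X_H = 1] = p^{8} = (7/9)^{8} = 5764801/43046721.
Summing the indicators: E[X] = Σ_H E[X_H] = 4782969 · p^{8} = 4782969 · 5764801/43046721 = 5764801/9.
Numerically: E[X] ≈ 6.41e+05.

E[X] = 4782969 · (7/9)^{8} = 5764801/9 ≈ 6.41e+05.


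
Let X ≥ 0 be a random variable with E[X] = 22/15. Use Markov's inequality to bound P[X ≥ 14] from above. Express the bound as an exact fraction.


μ = E[X] = 22/15, a = 14.
Markov: P[X ≥ 14] ≤ μ/a = (22/15)/14 = 11/105.
Numerically: ≈ 0.104762.
(Since a = 14 > μ = 1.466667, the bound 11/105 is < 1 and informative.)

P[X ≥ 14] ≤ 11/105 ≈ 0.104762.


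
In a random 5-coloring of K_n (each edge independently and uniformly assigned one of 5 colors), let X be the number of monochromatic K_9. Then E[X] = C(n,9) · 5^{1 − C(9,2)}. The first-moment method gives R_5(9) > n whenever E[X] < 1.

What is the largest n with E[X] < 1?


We need C(n, 9) · 5^{1 − 36} < 1, i.e. C(n, 9) < 5^{36 − 1} = 2910383045673370361328125.
Check values of n near the boundary:
  n = 2167: C(2167, 9) = 2855899084841489792706810; 2855899084841489792706810 < 2910383045673370361328125? YES
  n = 2168: C(2168, 9) = 2867804175977929537095120; 2867804175977929537095120 < 2910383045673370361328125? YES
  n = 2169: C(2169, 9) = 2879753360044504243499683; 2879753360044504243499683 < 2910383045673370361328125? YES
  n = 2170: C(2170, 9) = 2891746779868845075610510; 2891746779868845075610510 < 2910383045673370361328125? YES
  n = 2171: C(2171, 9) = 2903784578674959601827205; 2903784578674959601827205 < 2910383045673370361328125? YES
  n = 2172: C(2172, 9) = 2915866900084148060642020; 2915866900084148060642020 < 2910383045673370361328125? NO
The largest n with C(n, 9) < 2910383045673370361328125 is n = 2171 (where E[X] = 580756915734991920365441/582076609134674072265625 ≈ 0.99773). Hence R_5(9) > 2171, i.e. R_5(9) ≥ 2172.

Largest n = 2171; hence R_5(9) > 2171.


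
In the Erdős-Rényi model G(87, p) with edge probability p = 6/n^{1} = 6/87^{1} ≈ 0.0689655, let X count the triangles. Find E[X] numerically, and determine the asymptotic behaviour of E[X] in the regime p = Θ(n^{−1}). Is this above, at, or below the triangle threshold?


Number of potential triangles: C(87, 3) = 105995.
Each occurs with probability p³ ≈ (0.0689655)³ ≈ 3.28016729e-04.
By linearity: E[X] = C(87, 3)·p³ ≈ 105995 · 3.28016729e-04 ≈ 34.768133.
Here α = 1, so p = 6/n is exactly at the triangle threshold p ~ 1/n. Asymptotically E[X] → c³/6 = 6³/6 = 36 ≈ 36.000000, a bounded constant. In this regime the triangle count is asymptotically Poisson(c³/6).

E[X] ≈ 34.768133; in regime p = Θ(1/n^{1}) E[X] stays bounded (at the triangle threshold p ~ 1/n).


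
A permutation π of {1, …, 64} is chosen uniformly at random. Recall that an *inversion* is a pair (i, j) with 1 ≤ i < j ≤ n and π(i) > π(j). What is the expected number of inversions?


Write X = Σ X_I over the C(64, 2) = 2016 pairs i < j, with X_I the indicator of one inversion.
There are 2016 indicators.
For each fixed pair i < j, the values π(i) and π(j) are two distinct elements of {1, …, 64} in uniformly random order; by symmetry P[π(i) > π(j)] = 1/2.
By linearity: E[X] = 2016 · (1/2) = C(64, 2) · (1/2) = 2016/2 = 1008 ≈ 1008.0000.

E[X] = 1008 = 1008.0000.


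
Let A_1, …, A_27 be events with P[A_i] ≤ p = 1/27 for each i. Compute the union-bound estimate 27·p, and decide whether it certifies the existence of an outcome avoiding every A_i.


Union bound: P[∪_{i=1}^{27} A_i] ≤ Σ_i P[A_i] ≤ 27·p = 27·(1/27) = 1.
Numerically: 1 ≈ 1.000000.
Is 1 < 1? NO.
Since the bound 1 is ≥ 1, the union bound is uninformative here; it does NOT by itself certify existence.

27·p = 1 ≈ 1.000000; existence NOT certified by the union bound.


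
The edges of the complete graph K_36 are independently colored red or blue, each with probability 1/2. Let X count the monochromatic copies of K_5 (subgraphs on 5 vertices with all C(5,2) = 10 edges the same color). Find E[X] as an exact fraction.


Let X = Σ_S X_S over the C(36, 5) = 376992 subsets S of size 5, where X_S = 1 if the K_5 on S is monochromatic.
For a fixed S, the K_5 on S has C(5, 2) = 10 edges. P[all 10 edges red] = (1/2)^10, and likewise for blue, so P[monochromatic] = 2·(1/2)^10 = 2^{1 − 10} = 1/512.
By linearity of expectation: E[X] = C(36, 5) · 2^{1 − 10} = 376992 · 1/512 = 11781/16.
Numerically: E[X] ≈ 736.3125.

E[X] = C(36,5)·2^(1−C(5,2)) = 11781/16 ≈ 736.3125.
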